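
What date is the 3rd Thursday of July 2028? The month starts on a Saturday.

July 2028 begins on a Saturday, so the first Thursday is July 6 (5 days later).
The 3rd Thursday is 2 weeks later: 6 + 14 = 20.

2028-07-20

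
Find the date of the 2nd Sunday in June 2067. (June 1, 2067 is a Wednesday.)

June 2067 begins on a Wednesday, so the first Sunday is June 5 (4 days later).
The 2nd Sunday is 1 weeks later: 5 + 7 = 12.

12 June 2067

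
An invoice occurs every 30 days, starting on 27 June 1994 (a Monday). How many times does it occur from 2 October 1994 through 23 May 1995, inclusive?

Occurrences land 30·i days after 27 June 1994 for i = 0, 1, 2, …
2 October 1994 is 97 days after the start; 97 ÷ 30 = 3 remainder 7; since the remainder is 7, round up to i = 4. First occurrence in the window: #5 on 25 October 1994 (4×30 = 120 days in).
23 May 1995 is 330 days after the start; 330 ÷ 30 = 11 remainder 0. Last occurrence in the window: #12 on 23 May 1995.
Occurrences #5 through #12: 8 in total.

8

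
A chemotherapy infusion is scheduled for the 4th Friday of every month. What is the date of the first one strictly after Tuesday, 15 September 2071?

25 September 2071

September 2071 starts on a Tuesday; its first Friday is the 4th, so the 4th Friday is the 25th — 25 September 2071.
25 September 2071 is after 15 September 2071, so that is the next one.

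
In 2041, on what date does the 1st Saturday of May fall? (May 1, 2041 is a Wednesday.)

May 2041 begins on a Wednesday, so the first Saturday is May 4 (3 days later).

May 4, 2041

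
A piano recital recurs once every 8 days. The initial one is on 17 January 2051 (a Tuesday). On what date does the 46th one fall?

The 46th occurrence is 45 intervals after the first: 45 × 8 = 360 days after 17 January 2051.
January has 31 days — 14 days to the end of January leaves 346.
February has 28 days (318 left).
March has 31 days (287 left).
April has 30 days (257 left).
May has 31 days (226 left).
June has 30 days (196 left).
July has 31 days (165 left).
August has 31 days (134 left).
September has 30 days (104 left).
October has 31 days (73 left).
November has 30 days (43 left).
December has 31 days (12 left).
12 days into January → 12 January 2052.

12 January 2052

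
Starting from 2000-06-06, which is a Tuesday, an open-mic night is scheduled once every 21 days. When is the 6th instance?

The 6th occurrence is 5 intervals after the first: 5 × 21 = 105 days after 2000-06-06.
June has 30 days — 24 days to the end of June leaves 81.
July has 31 days (50 left).
August has 31 days (19 left).
19 days into September → 2000-09-19.

2000-09-19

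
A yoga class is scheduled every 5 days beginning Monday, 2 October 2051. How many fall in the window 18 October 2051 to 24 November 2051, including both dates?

7

Occurrences land 5·i days after 2 October 2051 for i = 0, 1, 2, …
18 October 2051 is 16 days after the start; 16 ÷ 5 = 3 remainder 1; since the remainder is 1, round up to i = 4. First occurrence in the window: #5 on 22 October 2051 (4×5 = 20 days in).
24 November 2051 is 53 days after the start; 53 ÷ 5 = 10 remainder 3. Last occurrence in the window: #11 on 21 November 2051.
Occurrences #5 through #11: 7 in total.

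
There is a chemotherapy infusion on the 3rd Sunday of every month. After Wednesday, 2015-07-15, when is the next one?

July 2015 starts on a Wednesday; its first Sunday is the 5th, so the 3rd Sunday is the 19th — 2015-07-19.
2015-07-19 is after 2015-07-15, so that is the next one.

2015-07-19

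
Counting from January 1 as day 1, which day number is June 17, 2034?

168

Days in months before June: 31 + 28 + 31 + 30 + 31 = 151.
Plus 17 days into June → day 168.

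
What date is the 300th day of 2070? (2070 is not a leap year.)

27 October 2070

January has 31 days (300 − 31 = 269 remain).
February has 28 days (269 − 28 = 241 remain).
March has 31 days (241 − 31 = 210 remain).
April has 30 days (210 − 30 = 180 remain).
May has 31 days (180 − 31 = 149 remain).
June has 30 days (149 − 30 = 119 remain).
July has 31 days (119 − 31 = 88 remain).
August has 31 days (88 − 31 = 57 remain).
September has 30 days (57 − 30 = 27 remain).
27 into October → October 27.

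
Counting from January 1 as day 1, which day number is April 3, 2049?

93

Days in months before April: 31 + 28 + 31 = 90.
Plus 3 days into April → day 93.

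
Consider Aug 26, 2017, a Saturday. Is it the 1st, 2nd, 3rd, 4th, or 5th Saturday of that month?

Day 26 falls in week ⌈26/7⌉ of the month.
Days 1–7 hold the 1st Saturday, 8–14 the 2nd, 15–21 the 3rd, 22–28 the 4th, 29–31 the 5th.
26 is in the range for the 4th.

4th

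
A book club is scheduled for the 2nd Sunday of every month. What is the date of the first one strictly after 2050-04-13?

2050-05-08

April 2050 starts on a Friday; its first Sunday is the 3rd, so the 2nd Sunday is the 10th — 2050-04-10.
That is not after 2050-04-13, so look at May 2050.
May 2050 starts on a Sunday; its first Sunday is the 1st, so the 2nd Sunday is the 8th — 2050-05-08.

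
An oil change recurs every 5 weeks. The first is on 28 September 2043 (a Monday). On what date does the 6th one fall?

The 6th occurrence is 5 intervals after the first: 5 × 35 = 175 days after 28 September 2043.
September has 30 days — 2 days to the end of September leaves 173.
October has 31 days (142 left).
November has 30 days (112 left).
December has 31 days (81 left).
January has 31 days (50 left).
February has 29 days (21 left).
21 days into March → 21 March 2044.

21 March 2044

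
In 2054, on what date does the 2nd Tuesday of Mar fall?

Mar 2054 begins on a Sunday, so the first Tuesday is Mar 3 (2 days later).
The 2nd Tuesday is 1 weeks later: 3 + 7 = 10.

Mar 10, 2054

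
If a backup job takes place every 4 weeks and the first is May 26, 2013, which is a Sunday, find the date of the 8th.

The 8th occurrence is 7 intervals after the first: 7 × 28 = 196 days after May 26, 2013.
May has 31 days — 5 days to the end of May leaves 191.
June has 30 days (161 left).
July has 31 days (130 left).
August has 31 days (99 left).
September has 30 days (69 left).
October has 31 days (38 left).
November has 30 days (8 left).
8 days into December → December 8, 2013.

December 8, 2013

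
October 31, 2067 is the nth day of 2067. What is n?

Days in months before October: 31 + 28 + 31 + 30 + 31 + 30 + 31 + 31 + 30 = 273.
Plus 31 days into October → day 304.

304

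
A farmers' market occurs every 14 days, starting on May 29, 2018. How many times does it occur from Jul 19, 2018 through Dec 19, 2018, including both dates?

Occurrences land 14·i days after May 29, 2018 for i = 0, 1, 2, …
Jul 19, 2018 is 51 days after the start; 51 ÷ 14 = 3 remainder 9; since the remainder is 9, round up to i = 4. First occurrence in the window: #5 on Jul 24, 2018 (4×14 = 56 days in).
Dec 19, 2018 is 204 days after the start; 204 ÷ 14 = 14 remainder 8. Last occurrence in the window: #15 on Dec 11, 2018.
Occurrences #5 through #15: 11 in total.

11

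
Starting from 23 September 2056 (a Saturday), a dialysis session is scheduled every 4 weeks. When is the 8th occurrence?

7 April 2057

The 8th occurrence is 7 intervals after the first: 7 × 28 = 196 days after 23 September 2056.
September has 30 days — 7 days to the end of September leaves 189.
October has 31 days (158 left).
November has 30 days (128 left).
December has 31 days (97 left).
January has 31 days (66 left).
February has 28 days (38 left).
March has 31 days (7 left).
7 days into April → 7 April 2057.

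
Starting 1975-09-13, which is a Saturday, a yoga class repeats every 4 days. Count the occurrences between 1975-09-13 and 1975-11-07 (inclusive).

Occurrences land 4·i days after 1975-09-13 for i = 0, 1, 2, …
The window opens on the start date, so the first occurrence inside is #1 on 1975-09-13.
1975-11-07 is 55 days after the start; 55 ÷ 4 = 13 remainder 3. Last occurrence in the window: #14 on 1975-11-04.
Occurrences #1 through #14: 14 in total.

14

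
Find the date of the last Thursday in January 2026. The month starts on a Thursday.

January 29, 2026

January 2026 begins on a Thursday, so the first Thursday is January 1.
January 2026 has 31 days. Adding weeks: 1, 8, 15, 22, 29 — the last one ≤ 31 is the 29th.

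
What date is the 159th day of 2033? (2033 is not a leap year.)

January has 31 days (159 − 31 = 128 remain).
February has 28 days (128 − 28 = 100 remain).
March has 31 days (100 − 31 = 69 remain).
April has 30 days (69 − 30 = 39 remain).
May has 31 days (39 − 31 = 8 remain).
8 into June → June 8.

8 June 2033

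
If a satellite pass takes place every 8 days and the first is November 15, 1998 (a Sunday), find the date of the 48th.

November 26, 1999

The 48th occurrence is 47 intervals after the first: 47 × 8 = 376 days after November 15, 1998.
November has 30 days — 15 days to the end of November leaves 361.
December has 31 days (330 left).
January has 31 days (299 left).
February has 28 days (271 left).
March has 31 days (240 left).
April has 30 days (210 left).
May has 31 days (179 left).
June has 30 days (149 left).
July has 31 days (118 left).
August has 31 days (87 left).
September has 30 days (57 left).
October has 31 days (26 left).
26 days into November → November 26, 1999.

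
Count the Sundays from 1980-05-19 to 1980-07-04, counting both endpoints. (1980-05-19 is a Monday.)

1980-05-19 is a Monday; the first Sunday on or after it is 1980-05-25 (6 days later).
From 1980-05-25 to 1980-07-04: 6 + 30 + 4 = 40 days (rest of May, June, July).
40 ÷ 7 = 5 full weeks with remainder 5, so 5 more Sundays after the first → 6.

6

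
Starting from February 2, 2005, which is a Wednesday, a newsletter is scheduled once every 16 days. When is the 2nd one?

The 2nd occurrence is 1 interval after the first: 1 × 16 = 16 days after February 2, 2005.
16 days later is February 18, 2005.

February 18, 2005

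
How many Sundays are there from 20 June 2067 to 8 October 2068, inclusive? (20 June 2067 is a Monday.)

68

20 June 2067 is a Monday; the first Sunday on or after it is 26 June 2067 (6 days later).
From 26 June 2067 to 8 October 2068: 188 + 282 = 470 days (rest of 2067, to 8 October 2068 in 2068).
470 ÷ 7 = 67 full weeks with remainder 1, so 67 more Sundays after the first → 68.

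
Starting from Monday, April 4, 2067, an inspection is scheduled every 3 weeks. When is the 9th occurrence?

September 19, 2067

The 9th occurrence is 8 intervals after the first: 8 × 21 = 168 days after April 4, 2067.
April has 30 days — 26 days to the end of April leaves 142.
May has 31 days (111 left).
June has 30 days (81 left).
July has 31 days (50 left).
August has 31 days (19 left).
19 days into September → September 19, 2067.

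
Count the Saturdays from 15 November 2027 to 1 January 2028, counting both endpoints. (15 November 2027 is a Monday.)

15 November 2027 is a Monday; the first Saturday on or after it is 20 November 2027 (5 days later).
From 20 November 2027 to 1 January 2028: 10 + 31 + 1 = 42 days (rest of November, December, January).
42 ÷ 7 = 6 full weeks with remainder 0, so 6 more Saturdays after the first → 7.

7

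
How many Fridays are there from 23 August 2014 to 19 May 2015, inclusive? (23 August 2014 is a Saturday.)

23 August 2014 is a Saturday; the first Friday on or after it is 29 August 2014 (6 days later).
From 29 August 2014 to 19 May 2015: 2 + 30 + 31 + 30 + 31 + 31 + 28 + 31 + 30 + 19 = 263 days (rest of August, September, October, November, December, January, February, March, April, May).
263 ÷ 7 = 37 full weeks with remainder 4, so 37 more Fridays after the first → 38.

38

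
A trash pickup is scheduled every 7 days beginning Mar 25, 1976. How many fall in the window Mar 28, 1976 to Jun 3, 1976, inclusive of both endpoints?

Occurrences land 7·i days after Mar 25, 1976 for i = 0, 1, 2, …
Mar 28, 1976 is 3 days after the start; 3 ÷ 7 = 0 remainder 3; since the remainder is 3, round up to i = 1. First occurrence in the window: #2 on Apr 1, 1976 (1×7 = 7 days in).
Jun 3, 1976 is 70 days after the start; 70 ÷ 7 = 10 remainder 0. Last occurrence in the window: #11 on Jun 3, 1976.
Occurrences #2 through #11: 10 in total.

10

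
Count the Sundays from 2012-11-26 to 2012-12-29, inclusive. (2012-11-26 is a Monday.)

4

2012-11-26 is a Monday; the first Sunday on or after it is 2012-12-02 (6 days later).
From 2012-12-02 to 2012-12-29 is 29 − 2 = 27 days.
27 ÷ 7 = 3 full weeks with remainder 6, so 3 more Sundays after the first → 4.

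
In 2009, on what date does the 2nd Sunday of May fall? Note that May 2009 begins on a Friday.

May 2009 begins on a Friday, so the first Sunday is May 3 (2 days later).
The 2nd Sunday is 1 weeks later: 3 + 7 = 10.

May 10, 2009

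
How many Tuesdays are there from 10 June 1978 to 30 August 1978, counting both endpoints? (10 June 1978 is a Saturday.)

10 June 1978 is a Saturday; the first Tuesday on or after it is 13 June 1978 (3 days later).
From 13 June 1978 to 30 August 1978: 17 + 31 + 30 = 78 days (rest of June, July, August).
78 ÷ 7 = 11 full weeks with remainder 1, so 11 more Tuesdays after the first → 12.

12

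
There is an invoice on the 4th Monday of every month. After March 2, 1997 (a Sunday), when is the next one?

March 1997 starts on a Saturday; its first Monday is the 3rd, so the 4th Monday is the 24th — March 24, 1997.
March 24, 1997 is after March 2, 1997, so that is the next one.

March 24, 1997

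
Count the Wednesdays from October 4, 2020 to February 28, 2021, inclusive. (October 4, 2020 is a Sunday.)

21

October 4, 2020 is a Sunday; the first Wednesday on or after it is October 7, 2020 (3 days later).
From October 7, 2020 to February 28, 2021: 24 + 30 + 31 + 31 + 28 = 144 days (rest of October, November, December, January, February).
144 ÷ 7 = 20 full weeks with remainder 4, so 20 more Wednesdays after the first → 21.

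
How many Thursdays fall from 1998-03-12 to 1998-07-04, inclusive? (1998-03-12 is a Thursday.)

17

1998-03-12 is a Thursday; the first Thursday on or after it is 1998-03-12.
From 1998-03-12 to 1998-07-04: 19 + 30 + 31 + 30 + 4 = 114 days (rest of March, April, May, June, July).
114 ÷ 7 = 16 full weeks with remainder 2, so 16 more Thursdays after the first → 17.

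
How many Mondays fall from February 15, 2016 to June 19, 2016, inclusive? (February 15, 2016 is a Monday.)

February 15, 2016 is a Monday; the first Monday on or after it is February 15, 2016.
From February 15, 2016 to June 19, 2016: 14 + 31 + 30 + 31 + 19 = 125 days (rest of February, March, April, May, June).
125 ÷ 7 = 17 full weeks with remainder 6, so 17 more Mondays after the first → 18.

18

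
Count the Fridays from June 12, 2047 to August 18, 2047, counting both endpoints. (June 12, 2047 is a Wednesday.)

10

June 12, 2047 is a Wednesday; the first Friday on or after it is June 14, 2047 (2 days later).
From June 14, 2047 to August 18, 2047: 16 + 31 + 18 = 65 days (rest of June, July, August).
65 ÷ 7 = 9 full weeks with remainder 2, so 9 more Fridays after the first → 10.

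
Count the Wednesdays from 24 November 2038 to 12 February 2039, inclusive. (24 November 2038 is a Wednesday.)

24 November 2038 is a Wednesday; the first Wednesday on or after it is 24 November 2038.
From 24 November 2038 to 12 February 2039: 6 + 31 + 31 + 12 = 80 days (rest of November, December, January, February).
80 ÷ 7 = 11 full weeks with remainder 3, so 11 more Wednesdays after the first → 12.

12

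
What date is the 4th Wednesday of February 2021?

February 2021 begins on a Monday, so the first Wednesday is February 3 (2 days later).
The 4th Wednesday is 3 weeks later: 3 + 21 = 24.

24 February 2021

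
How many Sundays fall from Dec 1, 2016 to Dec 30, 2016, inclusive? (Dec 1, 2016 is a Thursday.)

4

Dec 1, 2016 is a Thursday; the first Sunday on or after it is Dec 4, 2016 (3 days later).
From Dec 4, 2016 to Dec 30, 2016 is 30 − 4 = 26 days.
26 ÷ 7 = 3 full weeks with remainder 5, so 3 more Sundays after the first → 4.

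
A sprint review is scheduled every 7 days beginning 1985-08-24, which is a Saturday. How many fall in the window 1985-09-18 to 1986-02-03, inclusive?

Occurrences land 7·i days after 1985-08-24 for i = 0, 1, 2, …
1985-09-18 is 25 days after the start; 25 ÷ 7 = 3 remainder 4; since the remainder is 4, round up to i = 4. First occurrence in the window: #5 on 1985-09-21 (4×7 = 28 days in).
1986-02-03 is 163 days after the start; 163 ÷ 7 = 23 remainder 2. Last occurrence in the window: #24 on 1986-02-01.
Occurrences #5 through #24: 20 in total.

20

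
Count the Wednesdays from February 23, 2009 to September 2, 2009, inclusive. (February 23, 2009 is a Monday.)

February 23, 2009 is a Monday; the first Wednesday on or after it is February 25, 2009 (2 days later).
From February 25, 2009 to September 2, 2009: 3 + 31 + 30 + 31 + 30 + 31 + 31 + 2 = 189 days (rest of February, March, April, May, June, July, August, September).
189 ÷ 7 = 27 full weeks with remainder 0, so 27 more Wednesdays after the first → 28.

28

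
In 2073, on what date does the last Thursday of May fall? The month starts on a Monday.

May 25, 2073

May 2073 begins on a Monday, so the first Thursday is May 4 (3 days later).
May 2073 has 31 days. Adding weeks: 4, 11, 18, 25 — the last one ≤ 31 is the 25th.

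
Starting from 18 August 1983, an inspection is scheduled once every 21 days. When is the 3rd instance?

The 3rd occurrence is 2 intervals after the first: 2 × 21 = 42 days after 18 August 1983.
August has 31 days — 13 days to the end of August leaves 29.
29 days into September → 29 September 1983.

29 September 1983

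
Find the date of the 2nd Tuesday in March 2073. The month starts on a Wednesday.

2073-03-14

March 2073 begins on a Wednesday, so the first Tuesday is March 7 (6 days later).
The 2nd Tuesday is 1 weeks later: 7 + 7 = 14.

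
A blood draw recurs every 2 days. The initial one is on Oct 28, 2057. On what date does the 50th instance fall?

The 50th occurrence is 49 intervals after the first: 49 × 2 = 98 days after Oct 28, 2057.
Oct has 31 days — 3 days to the end of Oct leaves 95.
Nov has 30 days (65 left).
Dec has 31 days (34 left).
Jan has 31 days (3 left).
3 days into Feb → Feb 3, 2058.

Feb 3, 2058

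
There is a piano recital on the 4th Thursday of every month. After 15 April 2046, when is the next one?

26 April 2046

April 2046 starts on a Sunday; its first Thursday is the 5th, so the 4th Thursday is the 26th — 26 April 2046.
26 April 2046 is after 15 April 2046, so that is the next one.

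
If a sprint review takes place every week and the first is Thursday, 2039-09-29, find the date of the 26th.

2040-03-22

The 26th occurrence is 25 intervals after the first: 25 × 7 = 175 days after 2039-09-29.
September has 30 days — 1 day to the end of September leaves 174.
October has 31 days (143 left).
November has 30 days (113 left).
December has 31 days (82 left).
January has 31 days (51 left).
February has 29 days (22 left).
22 days into March → 2040-03-22.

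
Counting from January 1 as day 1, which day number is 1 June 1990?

152

Days in months before June: 31 + 28 + 31 + 30 + 31 = 151.
Plus 1 day into June → day 152.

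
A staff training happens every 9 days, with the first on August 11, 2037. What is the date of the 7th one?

October 4, 2037

The 7th occurrence is 6 intervals after the first: 6 × 9 = 54 days after August 11, 2037.
August has 31 days — 20 days to the end of August leaves 34.
September has 30 days (4 left).
4 days into October → October 4, 2037.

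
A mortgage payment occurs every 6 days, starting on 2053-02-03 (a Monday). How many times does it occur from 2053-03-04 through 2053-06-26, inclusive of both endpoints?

19

Occurrences land 6·i days after 2053-02-03 for i = 0, 1, 2, …
2053-03-04 is 29 days after the start; 29 ÷ 6 = 4 remainder 5; since the remainder is 5, round up to i = 5. First occurrence in the window: #6 on 2053-03-05 (5×6 = 30 days in).
2053-06-26 is 143 days after the start; 143 ÷ 6 = 23 remainder 5. Last occurrence in the window: #24 on 2053-06-21.
Occurrences #6 through #24: 19 in total.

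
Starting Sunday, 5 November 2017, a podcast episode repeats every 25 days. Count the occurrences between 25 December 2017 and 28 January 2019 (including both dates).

16

Occurrences land 25·i days after 5 November 2017 for i = 0, 1, 2, …
25 December 2017 is 50 days after the start; 50 ÷ 25 = 2 remainder 0. First occurrence in the window: #3 on 25 December 2017 (2×25 = 50 days in).
28 January 2019 is 449 days after the start; 449 ÷ 25 = 17 remainder 24. Last occurrence in the window: #18 on 4 January 2019.
Occurrences #3 through #18: 16 in total.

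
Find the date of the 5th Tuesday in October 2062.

October 2062 begins on a Sunday, so the first Tuesday is October 3 (2 days later).
The 5th Tuesday is 4 weeks later: 3 + 28 = 31.

October 31, 2062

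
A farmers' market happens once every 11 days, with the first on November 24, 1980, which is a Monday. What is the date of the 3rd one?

The 3rd occurrence is 2 intervals after the first: 2 × 11 = 22 days after November 24, 1980.
November has 30 days — 6 days to the end of November leaves 16.
16 days into December → December 16, 1980.

December 16, 1980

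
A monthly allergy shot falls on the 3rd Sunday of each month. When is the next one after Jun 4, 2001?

Jun 17, 2001

Jun 2001 starts on a Friday; its first Sunday is the 3rd, so the 3rd Sunday is the 17th — Jun 17, 2001.
Jun 17, 2001 is after Jun 4, 2001, so that is the next one.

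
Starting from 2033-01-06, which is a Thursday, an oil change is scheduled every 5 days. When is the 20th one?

The 20th occurrence is 19 intervals after the first: 19 × 5 = 95 days after 2033-01-06.
January has 31 days — 25 days to the end of January leaves 70.
February has 28 days (42 left).
March has 31 days (11 left).
11 days into April → 2033-04-11.

2033-04-11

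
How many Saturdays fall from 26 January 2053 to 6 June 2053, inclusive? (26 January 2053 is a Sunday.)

26 January 2053 is a Sunday; the first Saturday on or after it is 1 February 2053 (6 days later).
From 1 February 2053 to 6 June 2053: 27 + 31 + 30 + 31 + 6 = 125 days (rest of February, March, April, May, June).
125 ÷ 7 = 17 full weeks with remainder 6, so 17 more Saturdays after the first → 18.

18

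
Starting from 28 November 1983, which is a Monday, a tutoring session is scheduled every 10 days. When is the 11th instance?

7 March 1984

The 11th occurrence is 10 intervals after the first: 10 × 10 = 100 days after 28 November 1983.
November has 30 days — 2 days to the end of November leaves 98.
December has 31 days (67 left).
January has 31 days (36 left).
February has 29 days (7 left).
7 days into March → 7 March 1984.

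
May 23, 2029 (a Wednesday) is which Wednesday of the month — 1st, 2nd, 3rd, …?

Day 23 falls in week ⌈23/7⌉ of the month.
Days 1–7 hold the 1st Wednesday, 8–14 the 2nd, 15–21 the 3rd, 22–28 the 4th, 29–31 the 5th.
23 is in the range for the 4th.

4th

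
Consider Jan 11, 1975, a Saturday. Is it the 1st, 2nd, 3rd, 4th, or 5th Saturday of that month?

2nd

Day 11 falls in week ⌈11/7⌉ of the month.
Days 1–7 hold the 1st Saturday, 8–14 the 2nd, 15–21 the 3rd, 22–28 the 4th, 29–31 the 5th.
11 is in the range for the 2nd.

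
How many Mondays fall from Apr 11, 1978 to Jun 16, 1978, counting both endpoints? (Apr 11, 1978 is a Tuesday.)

Apr 11, 1978 is a Tuesday; the first Monday on or after it is Apr 17, 1978 (6 days later).
From Apr 17, 1978 to Jun 16, 1978: 13 + 31 + 16 = 60 days (rest of Apr, May, Jun).
60 ÷ 7 = 8 full weeks with remainder 4, so 8 more Mondays after the first → 9.

9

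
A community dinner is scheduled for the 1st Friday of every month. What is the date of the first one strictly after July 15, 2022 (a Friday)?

August 5, 2022

July 2022 starts on a Friday, so its 1st Friday is July 1, 2022.
That is not after July 15, 2022, so look at August 2022.
August 2022 starts on a Monday, so its 1st Friday is August 5, 2022 (4 days in).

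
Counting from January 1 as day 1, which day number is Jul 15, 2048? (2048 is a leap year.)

Days in months before Jul: 31 + 29 + 31 + 30 + 31 + 30 = 182.
Plus 15 days into Jul → day 197.

197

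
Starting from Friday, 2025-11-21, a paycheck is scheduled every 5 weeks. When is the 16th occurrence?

The 16th occurrence is 15 intervals after the first: 15 × 35 = 525 days after 2025-11-21.
November has 30 days — 9 days to the end of November leaves 516.
From end of November to end of 2025 is 31 days (485 left).
2026 has 365 days (120 left).
January has 31 days (89 left).
February has 28 days (61 left).
March has 31 days (30 left).
30 days into April → 2027-04-30.

2027-04-30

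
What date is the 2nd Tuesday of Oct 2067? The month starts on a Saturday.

Oct 2067 begins on a Saturday, so the first Tuesday is Oct 4 (3 days later).
The 2nd Tuesday is 1 weeks later: 4 + 7 = 11.

Oct 11, 2067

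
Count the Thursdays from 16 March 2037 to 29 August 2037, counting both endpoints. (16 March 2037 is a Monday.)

16 March 2037 is a Monday; the first Thursday on or after it is 19 March 2037 (3 days later).
From 19 March 2037 to 29 August 2037: 12 + 30 + 31 + 30 + 31 + 29 = 163 days (rest of March, April, May, June, July, August).
163 ÷ 7 = 23 full weeks with remainder 2, so 23 more Thursdays after the first → 24.

24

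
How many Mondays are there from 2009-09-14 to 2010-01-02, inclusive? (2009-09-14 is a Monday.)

16

2009-09-14 is a Monday; the first Monday on or after it is 2009-09-14.
From 2009-09-14 to 2010-01-02: 16 + 31 + 30 + 31 + 2 = 110 days (rest of September, October, November, December, January).
110 ÷ 7 = 15 full weeks with remainder 5, so 15 more Mondays after the first → 16.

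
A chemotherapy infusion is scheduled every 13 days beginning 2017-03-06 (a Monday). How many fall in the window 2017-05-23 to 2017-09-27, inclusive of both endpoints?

Occurrences land 13·i days after 2017-03-06 for i = 0, 1, 2, …
2017-05-23 is 78 days after the start; 78 ÷ 13 = 6 remainder 0. First occurrence in the window: #7 on 2017-05-23 (6×13 = 78 days in).
2017-09-27 is 205 days after the start; 205 ÷ 13 = 15 remainder 10. Last occurrence in the window: #16 on 2017-09-17.
Occurrences #7 through #16: 10 in total.

10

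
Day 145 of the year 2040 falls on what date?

January has 31 days (145 − 31 = 114 remain).
February has 29 days (114 − 29 = 85 remain).
March has 31 days (85 − 31 = 54 remain).
April has 30 days (54 − 30 = 24 remain).
24 into May → May 24.

2040-05-24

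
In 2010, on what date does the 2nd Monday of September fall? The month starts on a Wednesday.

September 2010 begins on a Wednesday, so the first Monday is September 6 (5 days later).
The 2nd Monday is 1 weeks later: 6 + 7 = 13.

September 13, 2010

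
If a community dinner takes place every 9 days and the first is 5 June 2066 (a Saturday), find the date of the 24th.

The 24th occurrence is 23 intervals after the first: 23 × 9 = 207 days after 5 June 2066.
June has 30 days — 25 days to the end of June leaves 182.
July has 31 days (151 left).
August has 31 days (120 left).
September has 30 days (90 left).
October has 31 days (59 left).
November has 30 days (29 left).
29 days into December → 29 December 2066.

29 December 2066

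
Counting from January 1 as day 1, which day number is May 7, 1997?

127

Days in months before May: 31 + 28 + 31 + 30 = 120.
Plus 7 days into May → day 127.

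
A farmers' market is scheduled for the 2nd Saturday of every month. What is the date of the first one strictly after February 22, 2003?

February 2003 starts on a Saturday; its first Saturday is the 1st, so the 2nd Saturday is the 8th — February 8, 2003.
That is not after February 22, 2003, so look at March 2003.
March 2003 starts on a Saturday; its first Saturday is the 1st, so the 2nd Saturday is the 8th — March 8, 2003.

March 8, 2003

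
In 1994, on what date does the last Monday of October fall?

October 1994 begins on a Saturday, so the first Monday is October 3 (2 days later).
October 1994 has 31 days. Adding weeks: 3, 10, 17, 24, 31 — the last one ≤ 31 is the 31st.

October 31, 1994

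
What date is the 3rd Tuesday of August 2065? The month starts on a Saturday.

August 18, 2065

August 2065 begins on a Saturday, so the first Tuesday is August 4 (3 days later).
The 3rd Tuesday is 2 weeks later: 4 + 14 = 18.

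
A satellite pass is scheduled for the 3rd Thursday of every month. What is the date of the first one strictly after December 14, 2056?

December 21, 2056

December 2056 starts on a Friday; its first Thursday is the 7th, so the 3rd Thursday is the 21st — December 21, 2056.
December 21, 2056 is after December 14, 2056, so that is the next one.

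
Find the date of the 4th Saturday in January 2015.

January 2015 begins on a Thursday, so the first Saturday is January 3 (2 days later).
The 4th Saturday is 3 weeks later: 3 + 21 = 24.

24 January 2015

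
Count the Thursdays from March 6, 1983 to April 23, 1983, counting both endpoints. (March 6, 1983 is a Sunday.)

7

March 6, 1983 is a Sunday; the first Thursday on or after it is March 10, 1983 (4 days later).
From March 10, 1983 to April 23, 1983: 21 + 23 = 44 days (rest of March, April).
44 ÷ 7 = 6 full weeks with remainder 2, so 6 more Thursdays after the first → 7.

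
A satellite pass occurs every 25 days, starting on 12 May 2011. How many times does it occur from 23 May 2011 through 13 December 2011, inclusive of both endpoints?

8

Occurrences land 25·i days after 12 May 2011 for i = 0, 1, 2, …
23 May 2011 is 11 days after the start; 11 ÷ 25 = 0 remainder 11; since the remainder is 11, round up to i = 1. First occurrence in the window: #2 on 6 June 2011 (1×25 = 25 days in).
13 December 2011 is 215 days after the start; 215 ÷ 25 = 8 remainder 15. Last occurrence in the window: #9 on 28 November 2011.
Occurrences #2 through #9: 8 in total.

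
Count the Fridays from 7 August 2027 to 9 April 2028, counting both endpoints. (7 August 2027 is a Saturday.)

35

7 August 2027 is a Saturday; the first Friday on or after it is 13 August 2027 (6 days later).
From 13 August 2027 to 9 April 2028: 18 + 30 + 31 + 30 + 31 + 31 + 29 + 31 + 9 = 240 days (rest of August, September, October, November, December, January, February, March, April).
240 ÷ 7 = 34 full weeks with remainder 2, so 34 more Fridays after the first → 35.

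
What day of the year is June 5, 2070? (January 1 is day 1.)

Days in months before June: 31 + 28 + 31 + 30 + 31 = 151.
Plus 5 days into June → day 156.

156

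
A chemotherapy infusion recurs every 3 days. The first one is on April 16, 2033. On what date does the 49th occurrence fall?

September 7, 2033

The 49th occurrence is 48 intervals after the first: 48 × 3 = 144 days after April 16, 2033.
April has 30 days — 14 days to the end of April leaves 130.
May has 31 days (99 left).
June has 30 days (69 left).
July has 31 days (38 left).
August has 31 days (7 left).
7 days into September → September 7, 2033.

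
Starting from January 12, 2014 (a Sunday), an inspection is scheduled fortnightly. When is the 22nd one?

The 22nd occurrence is 21 intervals after the first: 21 × 14 = 294 days after January 12, 2014.
January has 31 days — 19 days to the end of January leaves 275.
February has 28 days (247 left).
March has 31 days (216 left).
April has 30 days (186 left).
May has 31 days (155 left).
June has 30 days (125 left).
July has 31 days (94 left).
August has 31 days (63 left).
September has 30 days (33 left).
October has 31 days (2 left).
2 days into November → November 2, 2014.

November 2, 2014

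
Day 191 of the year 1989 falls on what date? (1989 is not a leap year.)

Jul 10, 1989

Jan has 31 days (191 − 31 = 160 remain).
Feb has 28 days (160 − 28 = 132 remain).
Mar has 31 days (132 − 31 = 101 remain).
Apr has 30 days (101 − 30 = 71 remain).
May has 31 days (71 − 31 = 40 remain).
Jun has 30 days (40 − 30 = 10 remain).
10 into Jul → Jul 10.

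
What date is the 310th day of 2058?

January has 31 days (310 − 31 = 279 remain).
February has 28 days (279 − 28 = 251 remain).
March has 31 days (251 − 31 = 220 remain).
April has 30 days (220 − 30 = 190 remain).
May has 31 days (190 − 31 = 159 remain).
June has 30 days (159 − 30 = 129 remain).
July has 31 days (129 − 31 = 98 remain).
August has 31 days (98 − 31 = 67 remain).
September has 30 days (67 − 30 = 37 remain).
October has 31 days (37 − 31 = 6 remain).
6 into November → November 6.

6 November 2058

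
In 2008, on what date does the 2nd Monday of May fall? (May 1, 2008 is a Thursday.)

May 2008 begins on a Thursday, so the first Monday is May 5 (4 days later).
The 2nd Monday is 1 weeks later: 5 + 7 = 12.

12 May 2008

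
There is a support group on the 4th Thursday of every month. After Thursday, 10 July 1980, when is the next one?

July 1980 starts on a Tuesday; its first Thursday is the 3rd, so the 4th Thursday is the 24th — 24 July 1980.
24 July 1980 is after 10 July 1980, so that is the next one.

24 July 1980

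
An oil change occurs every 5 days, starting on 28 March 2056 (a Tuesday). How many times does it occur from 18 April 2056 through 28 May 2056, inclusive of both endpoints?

8

Occurrences land 5·i days after 28 March 2056 for i = 0, 1, 2, …
18 April 2056 is 21 days after the start; 21 ÷ 5 = 4 remainder 1; since the remainder is 1, round up to i = 5. First occurrence in the window: #6 on 22 April 2056 (5×5 = 25 days in).
28 May 2056 is 61 days after the start; 61 ÷ 5 = 12 remainder 1. Last occurrence in the window: #13 on 27 May 2056.
Occurrences #6 through #13: 8 in total.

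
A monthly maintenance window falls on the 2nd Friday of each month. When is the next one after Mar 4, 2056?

Mar 2056 starts on a Wednesday; its first Friday is the 3rd, so the 2nd Friday is the 10th — Mar 10, 2056.
Mar 10, 2056 is after Mar 4, 2056, so that is the next one.

Mar 10, 2056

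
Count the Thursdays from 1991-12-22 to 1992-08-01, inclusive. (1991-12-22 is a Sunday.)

1991-12-22 is a Sunday; the first Thursday on or after it is 1991-12-26 (4 days later).
From 1991-12-26 to 1992-08-01: 5 + 31 + 29 + 31 + 30 + 31 + 30 + 31 + 1 = 219 days (rest of December, January, February, March, April, May, June, July, August).
219 ÷ 7 = 31 full weeks with remainder 2, so 31 more Thursdays after the first → 32.

32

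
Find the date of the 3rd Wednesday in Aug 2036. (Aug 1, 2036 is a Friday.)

Aug 2036 begins on a Friday, so the first Wednesday is Aug 6 (5 days later).
The 3rd Wednesday is 2 weeks later: 6 + 14 = 20.

Aug 20, 2036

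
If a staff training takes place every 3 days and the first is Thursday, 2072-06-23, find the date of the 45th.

2072-11-02

The 45th occurrence is 44 intervals after the first: 44 × 3 = 132 days after 2072-06-23.
June has 30 days — 7 days to the end of June leaves 125.
July has 31 days (94 left).
August has 31 days (63 left).
September has 30 days (33 left).
October has 31 days (2 left).
2 days into November → 2072-11-02.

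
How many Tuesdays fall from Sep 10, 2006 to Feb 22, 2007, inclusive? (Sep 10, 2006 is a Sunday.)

24

Sep 10, 2006 is a Sunday; the first Tuesday on or after it is Sep 12, 2006 (2 days later).
From Sep 12, 2006 to Feb 22, 2007: 18 + 31 + 30 + 31 + 31 + 22 = 163 days (rest of Sep, Oct, Nov, Dec, Jan, Feb).
163 ÷ 7 = 23 full weeks with remainder 2, so 23 more Tuesdays after the first → 24.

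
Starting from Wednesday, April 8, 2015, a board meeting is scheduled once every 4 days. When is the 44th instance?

September 27, 2015

The 44th occurrence is 43 intervals after the first: 43 × 4 = 172 days after April 8, 2015.
April has 30 days — 22 days to the end of April leaves 150.
May has 31 days (119 left).
June has 30 days (89 left).
July has 31 days (58 left).
August has 31 days (27 left).
27 days into September → September 27, 2015.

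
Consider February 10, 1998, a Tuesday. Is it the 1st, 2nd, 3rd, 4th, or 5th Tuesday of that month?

2nd

Day 10 falls in week ⌈10/7⌉ of the month.
Days 1–7 hold the 1st Tuesday, 8–14 the 2nd, 15–21 the 3rd, 22–28 the 4th, 29–31 the 5th.
10 is in the range for the 2nd.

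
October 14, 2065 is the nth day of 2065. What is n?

Days in months before October: 31 + 28 + 31 + 30 + 31 + 30 + 31 + 31 + 30 = 273.
Plus 14 days into October → day 287.

287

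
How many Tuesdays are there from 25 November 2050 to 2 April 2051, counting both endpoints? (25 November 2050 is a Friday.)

18

25 November 2050 is a Friday; the first Tuesday on or after it is 29 November 2050 (4 days later).
From 29 November 2050 to 2 April 2051: 1 + 31 + 31 + 28 + 31 + 2 = 124 days (rest of November, December, January, February, March, April).
124 ÷ 7 = 17 full weeks with remainder 5, so 17 more Tuesdays after the first → 18.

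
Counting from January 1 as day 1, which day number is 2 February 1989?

Days in months before February: 31 = 31.
Plus 2 days into February → day 33.

33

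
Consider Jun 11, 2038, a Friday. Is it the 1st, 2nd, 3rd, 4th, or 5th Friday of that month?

Day 11 falls in week ⌈11/7⌉ of the month.
Days 1–7 hold the 1st Friday, 8–14 the 2nd, 15–21 the 3rd, 22–28 the 4th, 29–31 the 5th.
11 is in the range for the 2nd.

2nd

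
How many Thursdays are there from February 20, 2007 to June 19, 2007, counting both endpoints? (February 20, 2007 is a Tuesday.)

17

February 20, 2007 is a Tuesday; the first Thursday on or after it is February 22, 2007 (2 days later).
From February 22, 2007 to June 19, 2007: 6 + 31 + 30 + 31 + 19 = 117 days (rest of February, March, April, May, June).
117 ÷ 7 = 16 full weeks with remainder 5, so 16 more Thursdays after the first → 17.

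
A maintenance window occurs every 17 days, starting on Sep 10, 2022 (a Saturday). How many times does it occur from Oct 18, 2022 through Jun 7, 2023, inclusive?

13

Occurrences land 17·i days after Sep 10, 2022 for i = 0, 1, 2, …
Oct 18, 2022 is 38 days after the start; 38 ÷ 17 = 2 remainder 4; since the remainder is 4, round up to i = 3. First occurrence in the window: #4 on Oct 31, 2022 (3×17 = 51 days in).
Jun 7, 2023 is 270 days after the start; 270 ÷ 17 = 15 remainder 15. Last occurrence in the window: #16 on May 23, 2023.
Occurrences #4 through #16: 13 in total.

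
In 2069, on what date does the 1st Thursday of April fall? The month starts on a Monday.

April 2069 begins on a Monday, so the first Thursday is April 4 (3 days later).

4 April 2069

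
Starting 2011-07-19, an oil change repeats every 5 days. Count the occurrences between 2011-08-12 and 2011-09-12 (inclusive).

7

Occurrences land 5·i days after 2011-07-19 for i = 0, 1, 2, …
2011-08-12 is 24 days after the start; 24 ÷ 5 = 4 remainder 4; since the remainder is 4, round up to i = 5. First occurrence in the window: #6 on 2011-08-13 (5×5 = 25 days in).
2011-09-12 is 55 days after the start; 55 ÷ 5 = 11 remainder 0. Last occurrence in the window: #12 on 2011-09-12.
Occurrences #6 through #12: 7 in total.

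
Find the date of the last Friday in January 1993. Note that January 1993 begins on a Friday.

January 29, 1993

January 1993 begins on a Friday, so the first Friday is January 1.
January 1993 has 31 days. Adding weeks: 1, 8, 15, 22, 29 — the last one ≤ 31 is the 29th.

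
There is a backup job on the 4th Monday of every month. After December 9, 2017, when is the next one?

December 2017 starts on a Friday; its first Monday is the 4th, so the 4th Monday is the 25th — December 25, 2017.
December 25, 2017 is after December 9, 2017, so that is the next one.

December 25, 2017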